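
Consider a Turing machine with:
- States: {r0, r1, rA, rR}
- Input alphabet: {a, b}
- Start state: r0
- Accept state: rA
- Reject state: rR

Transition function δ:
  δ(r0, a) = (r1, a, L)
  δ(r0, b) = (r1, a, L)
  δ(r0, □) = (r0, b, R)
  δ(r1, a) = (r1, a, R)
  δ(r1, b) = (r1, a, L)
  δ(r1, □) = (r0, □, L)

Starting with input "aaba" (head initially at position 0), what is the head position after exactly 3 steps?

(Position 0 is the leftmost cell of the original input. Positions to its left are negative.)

Execution trace (head position shown):
Step 0: [r0]aaba  (head at position 0)
Step 1: move left → [r1]□aaba  (head at position -1)
Step 2: move left → [r0]□□aaba  (head at position -2)
Step 3: move right → b[r0]□aaba  (head at position -1)

After 3 steps, the head is at position -1.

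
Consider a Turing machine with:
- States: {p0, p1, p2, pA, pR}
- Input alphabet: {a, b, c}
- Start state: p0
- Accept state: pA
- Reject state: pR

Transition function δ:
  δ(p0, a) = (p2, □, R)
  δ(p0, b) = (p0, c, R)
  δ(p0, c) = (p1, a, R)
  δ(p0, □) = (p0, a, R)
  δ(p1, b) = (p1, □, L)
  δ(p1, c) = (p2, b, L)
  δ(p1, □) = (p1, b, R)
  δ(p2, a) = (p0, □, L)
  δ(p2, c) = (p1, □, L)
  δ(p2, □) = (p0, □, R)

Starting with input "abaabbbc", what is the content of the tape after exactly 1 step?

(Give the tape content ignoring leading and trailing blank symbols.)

Execution trace:
Initial: [p0]abaabbbc
Step 1: δ(p0, a) = (p2, □, R) → □[p2]baabbbc

No transition is defined for δ(p2, b). By convention the machine halts and rejects.

After 1 step, the tape (ignoring leading/trailing blanks) is: baabbbc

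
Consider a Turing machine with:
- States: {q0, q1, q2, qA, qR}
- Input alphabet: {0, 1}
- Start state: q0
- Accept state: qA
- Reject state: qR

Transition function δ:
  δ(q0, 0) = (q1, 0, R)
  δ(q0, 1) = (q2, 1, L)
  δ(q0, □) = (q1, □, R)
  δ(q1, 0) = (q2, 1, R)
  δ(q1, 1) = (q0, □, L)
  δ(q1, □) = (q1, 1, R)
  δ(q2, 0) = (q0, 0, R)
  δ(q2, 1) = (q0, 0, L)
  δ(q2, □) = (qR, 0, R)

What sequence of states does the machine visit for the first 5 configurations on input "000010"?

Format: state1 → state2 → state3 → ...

Execution trace:
Initial: [q0]000010
Step 1: δ(q0, 0) = (q1, 0, R) → 0[q1]00010
Step 2: δ(q1, 0) = (q2, 1, R) → 01[q2]0010
Step 3: δ(q2, 0) = (q0, 0, R) → 010[q0]010
Step 4: δ(q0, 0) = (q1, 0, R) → 0100[q1]10

State sequence: q0 → q1 → q2 → q0 → q1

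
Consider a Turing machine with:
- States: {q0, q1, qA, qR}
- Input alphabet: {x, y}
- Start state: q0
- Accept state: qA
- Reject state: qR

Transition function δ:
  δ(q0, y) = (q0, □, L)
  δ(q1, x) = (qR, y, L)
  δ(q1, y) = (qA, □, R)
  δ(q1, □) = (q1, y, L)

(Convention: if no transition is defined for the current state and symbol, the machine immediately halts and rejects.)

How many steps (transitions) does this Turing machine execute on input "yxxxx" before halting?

Execution trace:
Initial: [q0]yxxxx
Step 1: δ(q0, y) = (q0, □, L) → [q0]□□xxxx

No transition is defined for δ(q0, □). By convention the machine halts and rejects.

The machine executed 1 step before halting.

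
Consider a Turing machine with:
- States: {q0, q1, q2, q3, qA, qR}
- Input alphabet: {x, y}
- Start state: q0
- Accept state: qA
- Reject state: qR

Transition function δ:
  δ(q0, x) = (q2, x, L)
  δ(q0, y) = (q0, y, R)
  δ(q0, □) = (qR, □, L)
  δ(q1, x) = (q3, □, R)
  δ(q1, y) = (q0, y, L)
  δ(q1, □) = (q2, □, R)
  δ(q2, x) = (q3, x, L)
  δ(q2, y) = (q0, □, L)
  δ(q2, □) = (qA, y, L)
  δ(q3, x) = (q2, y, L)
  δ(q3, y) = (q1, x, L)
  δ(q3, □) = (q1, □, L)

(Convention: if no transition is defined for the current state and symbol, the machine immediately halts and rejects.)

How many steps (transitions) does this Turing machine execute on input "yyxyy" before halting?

Execution trace:
Initial: [q0]yyxyy
Step 1: δ(q0, y) = (q0, y, R) → y[q0]yxyy
Step 2: δ(q0, y) = (q0, y, R) → yy[q0]xyy
Step 3: δ(q0, x) = (q2, x, L) → y[q2]yxyy
Step 4: δ(q2, y) = (q0, □, L) → [q0]y□xyy
Step 5: δ(q0, y) = (q0, y, R) → y[q0]□xyy
Step 6: δ(q0, □) = (qR, □, L) → [qR]y□xyy

The machine reaches the reject state qR and halts.

The machine executed 6 steps before halting.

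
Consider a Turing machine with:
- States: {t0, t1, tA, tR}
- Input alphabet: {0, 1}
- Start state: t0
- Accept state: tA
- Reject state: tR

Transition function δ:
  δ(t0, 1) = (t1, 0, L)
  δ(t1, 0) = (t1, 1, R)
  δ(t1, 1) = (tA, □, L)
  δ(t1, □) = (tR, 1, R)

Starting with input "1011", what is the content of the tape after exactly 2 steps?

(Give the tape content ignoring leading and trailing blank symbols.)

Execution trace:
Initial: [t0]1011
Step 1: δ(t0, 1) = (t1, 0, L) → [t1]□0011
Step 2: δ(t1, □) = (tR, 1, R) → 1[tR]0011

The machine reaches the reject state tR and halts.

After 2 steps, the tape (ignoring leading/trailing blanks) is: 10011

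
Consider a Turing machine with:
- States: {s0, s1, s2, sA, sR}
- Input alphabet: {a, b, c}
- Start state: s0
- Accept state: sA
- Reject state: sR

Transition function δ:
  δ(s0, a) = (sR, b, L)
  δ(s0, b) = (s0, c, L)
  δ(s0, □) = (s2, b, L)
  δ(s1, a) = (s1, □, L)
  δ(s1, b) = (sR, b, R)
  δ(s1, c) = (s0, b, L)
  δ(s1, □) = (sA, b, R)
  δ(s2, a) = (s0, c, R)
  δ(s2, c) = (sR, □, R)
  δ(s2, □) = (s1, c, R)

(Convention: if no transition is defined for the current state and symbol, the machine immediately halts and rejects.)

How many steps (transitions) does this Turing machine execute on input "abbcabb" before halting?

Execution trace:
Initial: [s0]abbcabb
Step 1: δ(s0, a) = (sR, b, L) → [sR]□bbbcabb

The machine reaches the reject state sR and halts.

The machine executed 1 step before halting.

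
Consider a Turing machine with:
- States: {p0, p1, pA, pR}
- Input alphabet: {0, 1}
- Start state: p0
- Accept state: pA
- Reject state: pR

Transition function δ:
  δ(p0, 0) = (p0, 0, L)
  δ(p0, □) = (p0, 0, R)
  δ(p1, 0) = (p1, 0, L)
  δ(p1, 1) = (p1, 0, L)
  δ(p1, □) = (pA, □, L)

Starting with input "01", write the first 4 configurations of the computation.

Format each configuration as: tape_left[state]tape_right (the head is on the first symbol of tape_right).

Transitions applied:
Step 1: δ(p0, 0) = (p0, 0, L)
Step 2: δ(p0, □) = (p0, 0, R)
Step 3: δ(p0, 0) = (p0, 0, L)

The first 4 configurations are:
[p0]01 ⊢ [p0]□01 ⊢ 0[p0]01 ⊢ [p0]001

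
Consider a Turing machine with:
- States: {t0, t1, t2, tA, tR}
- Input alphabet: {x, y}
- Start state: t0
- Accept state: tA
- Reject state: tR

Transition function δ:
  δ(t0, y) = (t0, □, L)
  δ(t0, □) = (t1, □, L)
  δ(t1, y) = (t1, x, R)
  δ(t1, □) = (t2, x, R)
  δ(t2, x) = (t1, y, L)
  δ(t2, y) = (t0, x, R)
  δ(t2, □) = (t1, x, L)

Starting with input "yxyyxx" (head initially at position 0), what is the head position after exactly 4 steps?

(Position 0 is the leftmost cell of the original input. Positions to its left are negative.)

Execution trace (head position shown):
Step 0: [t0]yxyyxx  (head at position 0)
Step 1: move left → [t0]□□xyyxx  (head at position -1)
Step 2: move left → [t1]□□□xyyxx  (head at position -2)
Step 3: move right → x[t2]□□xyyxx  (head at position -1)
Step 4: move left → [t1]xx□xyyxx  (head at position -2)

After 4 steps, the head is at position -2.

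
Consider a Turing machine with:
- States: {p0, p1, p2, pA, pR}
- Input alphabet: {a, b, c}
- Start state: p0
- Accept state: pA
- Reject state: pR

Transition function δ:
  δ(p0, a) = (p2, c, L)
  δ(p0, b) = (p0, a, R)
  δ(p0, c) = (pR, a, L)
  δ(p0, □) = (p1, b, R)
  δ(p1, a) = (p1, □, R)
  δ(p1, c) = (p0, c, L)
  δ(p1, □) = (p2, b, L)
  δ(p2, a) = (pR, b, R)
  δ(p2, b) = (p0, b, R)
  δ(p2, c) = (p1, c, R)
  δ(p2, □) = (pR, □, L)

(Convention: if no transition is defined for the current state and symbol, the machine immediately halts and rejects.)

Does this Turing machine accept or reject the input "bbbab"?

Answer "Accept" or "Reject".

Execution trace:
Initial: [p0]bbbab
Step 1: δ(p0, b) = (p0, a, R) → a[p0]bbab
Step 2: δ(p0, b) = (p0, a, R) → aa[p0]bab
Step 3: δ(p0, b) = (p0, a, R) → aaa[p0]ab
Step 4: δ(p0, a) = (p2, c, L) → aa[p2]acb
Step 5: δ(p2, a) = (pR, b, R) → aab[pR]cb

The machine reaches the reject state pR and halts.

Answer: Reject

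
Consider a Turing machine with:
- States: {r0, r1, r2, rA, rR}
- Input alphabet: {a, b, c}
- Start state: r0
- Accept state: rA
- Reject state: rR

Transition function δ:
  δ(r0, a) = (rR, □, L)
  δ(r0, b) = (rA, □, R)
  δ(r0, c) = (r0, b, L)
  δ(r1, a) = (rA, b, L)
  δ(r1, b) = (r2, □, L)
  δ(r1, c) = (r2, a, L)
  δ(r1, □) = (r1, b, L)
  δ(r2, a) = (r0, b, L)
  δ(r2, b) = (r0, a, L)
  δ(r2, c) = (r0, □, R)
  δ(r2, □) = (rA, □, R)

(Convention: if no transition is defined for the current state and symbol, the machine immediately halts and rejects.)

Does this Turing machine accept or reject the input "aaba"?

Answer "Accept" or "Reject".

Execution trace:
Initial: [r0]aaba
Step 1: δ(r0, a) = (rR, □, L) → [rR]□□aba

The machine reaches the reject state rR and halts.

Answer: Reject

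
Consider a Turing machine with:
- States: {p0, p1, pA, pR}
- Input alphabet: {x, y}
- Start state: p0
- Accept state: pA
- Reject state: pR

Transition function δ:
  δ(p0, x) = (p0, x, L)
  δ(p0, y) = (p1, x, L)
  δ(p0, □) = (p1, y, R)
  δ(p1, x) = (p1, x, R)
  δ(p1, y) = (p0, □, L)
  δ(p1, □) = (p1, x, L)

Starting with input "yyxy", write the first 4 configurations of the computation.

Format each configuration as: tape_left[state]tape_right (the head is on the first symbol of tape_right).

Transitions applied:
Step 1: δ(p0, y) = (p1, x, L)
Step 2: δ(p1, □) = (p1, x, L)
Step 3: δ(p1, □) = (p1, x, L)

The first 4 configurations are:
[p0]yyxy ⊢ [p1]□xyxy ⊢ [p1]□xxyxy ⊢ [p1]□xxxyxy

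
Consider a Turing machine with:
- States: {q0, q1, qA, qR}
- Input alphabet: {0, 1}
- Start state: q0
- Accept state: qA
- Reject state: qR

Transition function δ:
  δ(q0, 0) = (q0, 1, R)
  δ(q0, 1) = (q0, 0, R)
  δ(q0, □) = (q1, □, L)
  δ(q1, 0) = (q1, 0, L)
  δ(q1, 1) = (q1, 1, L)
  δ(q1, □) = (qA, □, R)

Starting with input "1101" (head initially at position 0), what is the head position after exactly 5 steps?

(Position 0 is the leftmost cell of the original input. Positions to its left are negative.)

Execution trace (head position shown):
Step 0: [q0]1101  (head at position 0)
Step 1: move right → 0[q0]101  (head at position 1)
Step 2: move right → 00[q0]01  (head at position 2)
Step 3: move right → 001[q0]1  (head at position 3)
Step 4: move right → 0010[q0]□  (head at position 4)
Step 5: move left → 001[q1]0□  (head at position 3)

After 5 steps, the head is at position 3.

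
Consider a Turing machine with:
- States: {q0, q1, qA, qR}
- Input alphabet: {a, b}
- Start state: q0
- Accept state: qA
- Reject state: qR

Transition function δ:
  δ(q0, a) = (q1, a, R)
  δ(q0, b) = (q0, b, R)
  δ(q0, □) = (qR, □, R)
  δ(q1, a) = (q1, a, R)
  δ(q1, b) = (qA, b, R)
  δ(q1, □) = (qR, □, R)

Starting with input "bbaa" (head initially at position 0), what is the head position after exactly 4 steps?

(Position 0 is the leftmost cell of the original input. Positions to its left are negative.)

Execution trace (head position shown):
Step 0: [q0]bbaa  (head at position 0)
Step 1: move right → b[q0]baa  (head at position 1)
Step 2: move right → bb[q0]aa  (head at position 2)
Step 3: move right → bba[q1]a  (head at position 3)
Step 4: move right → bbaa[q1]□  (head at position 4)

After 4 steps, the head is at position 4.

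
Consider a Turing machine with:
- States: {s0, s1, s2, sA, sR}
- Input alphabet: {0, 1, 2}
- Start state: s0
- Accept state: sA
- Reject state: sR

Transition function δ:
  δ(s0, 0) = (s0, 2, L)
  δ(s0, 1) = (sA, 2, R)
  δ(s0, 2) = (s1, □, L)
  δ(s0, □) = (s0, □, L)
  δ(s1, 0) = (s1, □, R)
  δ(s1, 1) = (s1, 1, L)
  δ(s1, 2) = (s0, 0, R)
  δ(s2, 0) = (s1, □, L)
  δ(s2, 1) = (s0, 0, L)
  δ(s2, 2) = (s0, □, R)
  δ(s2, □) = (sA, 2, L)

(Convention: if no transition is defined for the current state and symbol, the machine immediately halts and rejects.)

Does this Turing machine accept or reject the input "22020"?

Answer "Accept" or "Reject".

Execution trace:
Initial: [s0]22020
Step 1: δ(s0, 2) = (s1, □, L) → [s1]□□2020

No transition is defined for δ(s1, □). By convention the machine halts and rejects.

Answer: Reject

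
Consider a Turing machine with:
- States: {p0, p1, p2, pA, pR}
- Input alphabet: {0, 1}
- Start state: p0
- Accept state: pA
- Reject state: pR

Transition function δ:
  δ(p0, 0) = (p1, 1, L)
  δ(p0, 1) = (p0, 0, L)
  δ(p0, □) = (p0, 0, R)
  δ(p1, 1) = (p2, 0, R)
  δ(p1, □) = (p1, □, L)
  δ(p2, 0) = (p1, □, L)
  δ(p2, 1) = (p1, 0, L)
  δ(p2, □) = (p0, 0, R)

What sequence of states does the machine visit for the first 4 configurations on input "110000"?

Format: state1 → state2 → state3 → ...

Execution trace:
Initial: [p0]110000
Step 1: δ(p0, 1) = (p0, 0, L) → [p0]□010000
Step 2: δ(p0, □) = (p0, 0, R) → 0[p0]010000
Step 3: δ(p0, 0) = (p1, 1, L) → [p1]0110000

No transition is defined for δ(p1, 0). By convention the machine halts and rejects.

State sequence: p0 → p0 → p0 → p1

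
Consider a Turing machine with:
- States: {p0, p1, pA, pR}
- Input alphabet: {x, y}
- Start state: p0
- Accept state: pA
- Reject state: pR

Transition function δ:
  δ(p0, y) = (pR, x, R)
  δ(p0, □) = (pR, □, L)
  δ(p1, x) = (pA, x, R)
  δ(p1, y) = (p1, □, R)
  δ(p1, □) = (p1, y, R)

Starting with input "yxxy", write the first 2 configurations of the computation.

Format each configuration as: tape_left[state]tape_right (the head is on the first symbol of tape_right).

Transitions applied:
Step 1: δ(p0, y) = (pR, x, R)

The first 2 configurations are:
[p0]yxxy ⊢ x[pR]xxy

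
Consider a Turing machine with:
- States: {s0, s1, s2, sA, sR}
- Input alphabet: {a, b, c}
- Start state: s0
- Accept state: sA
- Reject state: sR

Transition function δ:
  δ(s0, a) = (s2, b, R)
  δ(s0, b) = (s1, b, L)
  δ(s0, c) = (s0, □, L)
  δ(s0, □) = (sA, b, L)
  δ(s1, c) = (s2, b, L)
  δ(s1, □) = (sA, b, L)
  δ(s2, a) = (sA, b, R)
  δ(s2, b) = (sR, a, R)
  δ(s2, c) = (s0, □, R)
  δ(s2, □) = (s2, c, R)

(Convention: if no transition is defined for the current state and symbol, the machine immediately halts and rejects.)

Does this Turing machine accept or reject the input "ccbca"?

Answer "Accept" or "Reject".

Execution trace:
Initial: [s0]ccbca
Step 1: δ(s0, c) = (s0, □, L) → [s0]□□cbca
Step 2: δ(s0, □) = (sA, b, L) → [sA]□b□cbca

The machine reaches the accept state sA and halts.

Answer: Accept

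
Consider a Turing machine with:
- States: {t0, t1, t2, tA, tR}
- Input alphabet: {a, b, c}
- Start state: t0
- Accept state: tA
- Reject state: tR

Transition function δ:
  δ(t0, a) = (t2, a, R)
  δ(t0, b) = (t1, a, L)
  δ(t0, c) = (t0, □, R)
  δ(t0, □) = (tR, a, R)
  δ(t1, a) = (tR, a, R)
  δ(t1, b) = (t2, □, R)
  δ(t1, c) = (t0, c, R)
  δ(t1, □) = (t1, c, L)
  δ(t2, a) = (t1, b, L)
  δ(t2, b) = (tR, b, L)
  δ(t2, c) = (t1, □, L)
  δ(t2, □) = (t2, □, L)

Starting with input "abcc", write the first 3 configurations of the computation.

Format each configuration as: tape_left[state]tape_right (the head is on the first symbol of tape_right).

Transitions applied:
Step 1: δ(t0, a) = (t2, a, R)
Step 2: δ(t2, b) = (tR, b, L)

The first 3 configurations are:
[t0]abcc ⊢ a[t2]bcc ⊢ [tR]abcc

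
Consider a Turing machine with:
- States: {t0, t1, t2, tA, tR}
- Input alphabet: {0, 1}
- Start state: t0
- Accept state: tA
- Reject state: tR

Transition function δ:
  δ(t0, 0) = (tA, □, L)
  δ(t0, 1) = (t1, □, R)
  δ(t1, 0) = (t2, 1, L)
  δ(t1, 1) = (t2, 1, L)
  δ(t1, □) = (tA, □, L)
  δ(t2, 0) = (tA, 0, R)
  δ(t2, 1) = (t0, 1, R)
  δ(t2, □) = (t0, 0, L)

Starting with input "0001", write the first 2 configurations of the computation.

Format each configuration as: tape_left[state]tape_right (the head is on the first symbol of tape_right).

Transitions applied:
Step 1: δ(t0, 0) = (tA, □, L)

The first 2 configurations are:
[t0]0001 ⊢ [tA]□□001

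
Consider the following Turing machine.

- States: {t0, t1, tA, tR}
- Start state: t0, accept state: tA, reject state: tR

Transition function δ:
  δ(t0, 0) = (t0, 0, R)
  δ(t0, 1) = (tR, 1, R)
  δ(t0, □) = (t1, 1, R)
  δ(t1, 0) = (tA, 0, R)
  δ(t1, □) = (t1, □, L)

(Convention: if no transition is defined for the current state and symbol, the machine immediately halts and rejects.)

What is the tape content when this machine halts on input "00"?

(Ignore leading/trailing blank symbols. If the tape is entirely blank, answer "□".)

Execution trace:
Initial: [t0]00
Step 1: δ(t0, 0) = (t0, 0, R) → 0[t0]0
Step 2: δ(t0, 0) = (t0, 0, R) → 00[t0]□
Step 3: δ(t0, □) = (t1, 1, R) → 001[t1]□
Step 4: δ(t1, □) = (t1, □, L) → 00[t1]1□

No transition is defined for δ(t1, 1). By convention the machine halts and rejects.

Final tape (ignoring leading/trailing blanks): 001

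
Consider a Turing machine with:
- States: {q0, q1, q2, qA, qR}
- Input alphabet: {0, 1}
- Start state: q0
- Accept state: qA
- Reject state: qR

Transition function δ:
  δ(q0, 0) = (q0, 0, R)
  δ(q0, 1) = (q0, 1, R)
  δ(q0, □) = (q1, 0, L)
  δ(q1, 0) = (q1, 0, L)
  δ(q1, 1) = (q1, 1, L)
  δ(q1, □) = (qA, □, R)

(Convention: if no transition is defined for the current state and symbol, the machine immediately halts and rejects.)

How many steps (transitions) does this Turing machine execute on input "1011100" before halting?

Execution trace:
Initial: [q0]1011100
Step 1: δ(q0, 1) = (q0, 1, R) → 1[q0]011100
Step 2: δ(q0, 0) = (q0, 0, R) → 10[q0]11100
Step 3: δ(q0, 1) = (q0, 1, R) → 101[q0]1100
Step 4: δ(q0, 1) = (q0, 1, R) → 1011[q0]100
Step 5: δ(q0, 1) = (q0, 1, R) → 10111[q0]00
Step 6: δ(q0, 0) = (q0, 0, R) → 101110[q0]0
Step 7: δ(q0, 0) = (q0, 0, R) → 1011100[q0]□
Step 8: δ(q0, □) = (q1, 0, L) → 101110[q1]00
Step 9: δ(q1, 0) = (q1, 0, L) → 10111[q1]000
Step 10: δ(q1, 0) = (q1, 0, L) → 1011[q1]1000
Step 11: δ(q1, 1) = (q1, 1, L) → 101[q1]11000
Step 12: δ(q1, 1) = (q1, 1, L) → 10[q1]111000
Step 13: δ(q1, 1) = (q1, 1, L) → 1[q1]0111000
Step 14: δ(q1, 0) = (q1, 0, L) → [q1]10111000
Step 15: δ(q1, 1) = (q1, 1, L) → [q1]□10111000
Step 16: δ(q1, □) = (qA, □, R) → □[qA]10111000

The machine reaches the accept state qA and halts.

The machine executed 16 steps before halting.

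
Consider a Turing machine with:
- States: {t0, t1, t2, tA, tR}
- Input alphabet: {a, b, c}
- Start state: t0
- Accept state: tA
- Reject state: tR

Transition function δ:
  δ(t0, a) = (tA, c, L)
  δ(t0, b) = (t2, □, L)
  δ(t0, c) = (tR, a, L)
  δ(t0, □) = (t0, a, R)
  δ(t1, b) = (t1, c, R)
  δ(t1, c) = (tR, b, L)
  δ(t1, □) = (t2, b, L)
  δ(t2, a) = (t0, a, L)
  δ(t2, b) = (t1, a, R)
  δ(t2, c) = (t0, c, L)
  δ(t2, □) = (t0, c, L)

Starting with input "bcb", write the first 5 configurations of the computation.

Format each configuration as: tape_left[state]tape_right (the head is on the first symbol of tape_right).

Transitions applied:
Step 1: δ(t0, b) = (t2, □, L)
Step 2: δ(t2, □) = (t0, c, L)
Step 3: δ(t0, □) = (t0, a, R)
Step 4: δ(t0, c) = (tR, a, L)

The first 5 configurations are:
[t0]bcb ⊢ [t2]□□cb ⊢ [t0]□c□cb ⊢ a[t0]c□cb ⊢ [tR]aa□cb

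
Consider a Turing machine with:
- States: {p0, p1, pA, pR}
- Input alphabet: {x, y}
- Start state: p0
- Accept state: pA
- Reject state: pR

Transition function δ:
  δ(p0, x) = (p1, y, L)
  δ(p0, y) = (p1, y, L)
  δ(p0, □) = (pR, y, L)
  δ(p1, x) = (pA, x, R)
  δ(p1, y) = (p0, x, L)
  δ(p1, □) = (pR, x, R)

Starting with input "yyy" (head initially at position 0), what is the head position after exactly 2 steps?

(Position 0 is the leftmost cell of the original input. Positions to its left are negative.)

Execution trace (head position shown):
Step 0: [p0]yyy  (head at position 0)
Step 1: move left → [p1]□yyy  (head at position -1)
Step 2: move right → x[pR]yyy  (head at position 0)

After 2 steps, the head is at position 0.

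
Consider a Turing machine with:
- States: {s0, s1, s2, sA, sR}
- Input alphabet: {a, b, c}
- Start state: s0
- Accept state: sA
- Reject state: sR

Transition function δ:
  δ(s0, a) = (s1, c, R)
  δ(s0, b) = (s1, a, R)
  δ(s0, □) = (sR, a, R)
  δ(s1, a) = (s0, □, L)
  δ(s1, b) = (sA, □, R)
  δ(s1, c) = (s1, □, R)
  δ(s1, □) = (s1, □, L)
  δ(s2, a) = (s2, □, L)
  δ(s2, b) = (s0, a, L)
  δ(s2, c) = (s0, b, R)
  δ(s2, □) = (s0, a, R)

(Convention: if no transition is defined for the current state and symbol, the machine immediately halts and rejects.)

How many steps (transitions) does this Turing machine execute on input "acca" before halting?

Execution trace:
Initial: [s0]acca
Step 1: δ(s0, a) = (s1, c, R) → c[s1]cca
Step 2: δ(s1, c) = (s1, □, R) → c□[s1]ca
Step 3: δ(s1, c) = (s1, □, R) → c□□[s1]a
Step 4: δ(s1, a) = (s0, □, L) → c□[s0]□□
Step 5: δ(s0, □) = (sR, a, R) → c□a[sR]□

The machine reaches the reject state sR and halts.

The machine executed 5 steps before halting.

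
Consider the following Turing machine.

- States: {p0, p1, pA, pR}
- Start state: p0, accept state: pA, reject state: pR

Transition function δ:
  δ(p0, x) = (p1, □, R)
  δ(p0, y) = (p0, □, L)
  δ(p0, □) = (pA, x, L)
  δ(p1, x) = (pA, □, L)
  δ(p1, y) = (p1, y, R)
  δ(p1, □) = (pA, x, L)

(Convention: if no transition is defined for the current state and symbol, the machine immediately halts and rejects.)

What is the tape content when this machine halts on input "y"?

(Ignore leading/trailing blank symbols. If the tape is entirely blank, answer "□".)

Execution trace:
Initial: [p0]y
Step 1: δ(p0, y) = (p0, □, L) → [p0]□□
Step 2: δ(p0, □) = (pA, x, L) → [pA]□x□

The machine reaches the accept state pA and halts.

Final tape (ignoring leading/trailing blanks): x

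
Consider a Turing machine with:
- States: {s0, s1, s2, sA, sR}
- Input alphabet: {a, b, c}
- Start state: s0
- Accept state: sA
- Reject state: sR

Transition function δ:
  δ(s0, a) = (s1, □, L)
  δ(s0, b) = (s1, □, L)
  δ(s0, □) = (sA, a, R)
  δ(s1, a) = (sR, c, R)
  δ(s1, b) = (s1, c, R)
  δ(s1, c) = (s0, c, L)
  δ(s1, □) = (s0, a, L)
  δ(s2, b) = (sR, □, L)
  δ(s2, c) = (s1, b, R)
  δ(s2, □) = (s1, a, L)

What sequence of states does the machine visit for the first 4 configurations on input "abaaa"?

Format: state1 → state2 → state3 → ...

Execution trace:
Initial: [s0]abaaa
Step 1: δ(s0, a) = (s1, □, L) → [s1]□□baaa
Step 2: δ(s1, □) = (s0, a, L) → [s0]□a□baaa
Step 3: δ(s0, □) = (sA, a, R) → a[sA]a□baaa

The machine reaches the accept state sA and halts.

State sequence: s0 → s1 → s0 → sA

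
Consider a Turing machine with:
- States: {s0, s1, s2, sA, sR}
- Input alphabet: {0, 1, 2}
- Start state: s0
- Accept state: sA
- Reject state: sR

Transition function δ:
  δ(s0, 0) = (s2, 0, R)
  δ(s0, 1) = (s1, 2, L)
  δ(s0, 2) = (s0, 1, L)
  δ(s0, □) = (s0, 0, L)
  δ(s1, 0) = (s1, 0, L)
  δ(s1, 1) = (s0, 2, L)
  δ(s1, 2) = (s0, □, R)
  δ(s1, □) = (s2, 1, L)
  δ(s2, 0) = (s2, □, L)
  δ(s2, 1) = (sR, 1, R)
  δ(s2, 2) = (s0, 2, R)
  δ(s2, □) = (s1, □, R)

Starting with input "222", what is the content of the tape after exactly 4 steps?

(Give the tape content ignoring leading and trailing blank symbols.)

Execution trace:
Initial: [s0]222
Step 1: δ(s0, 2) = (s0, 1, L) → [s0]□122
Step 2: δ(s0, □) = (s0, 0, L) → [s0]□0122
Step 3: δ(s0, □) = (s0, 0, L) → [s0]□00122
Step 4: δ(s0, □) = (s0, 0, L) → [s0]□000122

After 4 steps, the tape (ignoring leading/trailing blanks) is: 000122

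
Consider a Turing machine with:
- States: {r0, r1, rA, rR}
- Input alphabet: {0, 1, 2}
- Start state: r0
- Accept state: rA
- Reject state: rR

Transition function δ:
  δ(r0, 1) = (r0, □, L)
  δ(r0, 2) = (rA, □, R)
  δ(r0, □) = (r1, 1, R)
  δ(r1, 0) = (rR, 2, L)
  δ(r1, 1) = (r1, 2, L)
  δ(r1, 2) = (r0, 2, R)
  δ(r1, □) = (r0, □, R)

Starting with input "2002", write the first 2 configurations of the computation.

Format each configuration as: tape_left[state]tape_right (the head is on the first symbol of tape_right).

Transitions applied:
Step 1: δ(r0, 2) = (rA, □, R)

The first 2 configurations are:
[r0]2002 ⊢ □[rA]002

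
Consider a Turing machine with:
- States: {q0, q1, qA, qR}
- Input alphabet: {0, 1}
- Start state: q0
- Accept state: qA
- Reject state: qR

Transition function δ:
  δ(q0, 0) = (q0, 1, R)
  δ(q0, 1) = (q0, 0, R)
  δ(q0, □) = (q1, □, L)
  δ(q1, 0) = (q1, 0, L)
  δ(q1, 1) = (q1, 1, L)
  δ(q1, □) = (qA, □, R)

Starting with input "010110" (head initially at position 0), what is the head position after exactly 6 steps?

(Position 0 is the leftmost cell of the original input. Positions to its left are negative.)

Execution trace (head position shown):
Step 0: [q0]010110  (head at position 0)
Step 1: move right → 1[q0]10110  (head at position 1)
Step 2: move right → 10[q0]0110  (head at position 2)
Step 3: move right → 101[q0]110  (head at position 3)
Step 4: move right → 1010[q0]10  (head at position 4)
Step 5: move right → 10100[q0]0  (head at position 5)
Step 6: move right → 101001[q0]□  (head at position 6)

After 6 steps, the head is at position 6.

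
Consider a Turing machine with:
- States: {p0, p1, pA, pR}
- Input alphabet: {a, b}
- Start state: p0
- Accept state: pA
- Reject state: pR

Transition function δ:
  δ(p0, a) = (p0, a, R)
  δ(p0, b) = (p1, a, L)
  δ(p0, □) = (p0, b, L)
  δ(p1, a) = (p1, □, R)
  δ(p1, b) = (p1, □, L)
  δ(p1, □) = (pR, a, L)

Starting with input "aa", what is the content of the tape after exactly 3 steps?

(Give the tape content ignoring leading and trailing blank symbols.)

Execution trace:
Initial: [p0]aa
Step 1: δ(p0, a) = (p0, a, R) → a[p0]a
Step 2: δ(p0, a) = (p0, a, R) → aa[p0]□
Step 3: δ(p0, □) = (p0, b, L) → a[p0]ab

After 3 steps, the tape (ignoring leading/trailing blanks) is: aab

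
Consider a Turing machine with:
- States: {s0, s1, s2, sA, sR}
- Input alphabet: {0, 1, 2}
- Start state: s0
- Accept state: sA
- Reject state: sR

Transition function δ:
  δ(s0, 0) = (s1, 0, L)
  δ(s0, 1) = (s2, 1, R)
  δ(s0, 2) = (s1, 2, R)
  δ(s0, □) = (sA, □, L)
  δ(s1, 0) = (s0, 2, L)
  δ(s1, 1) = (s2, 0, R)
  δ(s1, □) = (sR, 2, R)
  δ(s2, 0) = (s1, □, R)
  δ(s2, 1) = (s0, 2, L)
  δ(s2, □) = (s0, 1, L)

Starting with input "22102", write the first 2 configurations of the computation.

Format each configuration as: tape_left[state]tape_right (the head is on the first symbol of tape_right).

Transitions applied:
Step 1: δ(s0, 2) = (s1, 2, R)

The first 2 configurations are:
[s0]22102 ⊢ 2[s1]2102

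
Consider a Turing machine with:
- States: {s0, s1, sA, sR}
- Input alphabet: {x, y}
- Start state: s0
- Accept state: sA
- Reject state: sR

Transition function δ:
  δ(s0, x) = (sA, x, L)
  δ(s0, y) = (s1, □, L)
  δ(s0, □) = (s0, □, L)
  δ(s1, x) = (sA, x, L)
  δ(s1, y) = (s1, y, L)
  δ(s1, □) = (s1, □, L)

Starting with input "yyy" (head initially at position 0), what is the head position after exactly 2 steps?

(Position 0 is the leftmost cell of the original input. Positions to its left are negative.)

Execution trace (head position shown):
Step 0: [s0]yyy  (head at position 0)
Step 1: move left → [s1]□□yy  (head at position -1)
Step 2: move left → [s1]□□□yy  (head at position -2)

After 2 steps, the head is at position -2.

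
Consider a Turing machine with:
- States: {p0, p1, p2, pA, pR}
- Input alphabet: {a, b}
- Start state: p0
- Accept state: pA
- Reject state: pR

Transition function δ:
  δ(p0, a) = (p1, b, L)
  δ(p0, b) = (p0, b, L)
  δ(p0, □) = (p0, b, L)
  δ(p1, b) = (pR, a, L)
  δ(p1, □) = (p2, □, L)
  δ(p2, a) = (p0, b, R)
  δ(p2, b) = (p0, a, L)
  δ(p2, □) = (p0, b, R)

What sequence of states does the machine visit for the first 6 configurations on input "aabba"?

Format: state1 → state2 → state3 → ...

Execution trace:
Initial: [p0]aabba
Step 1: δ(p0, a) = (p1, b, L) → [p1]□babba
Step 2: δ(p1, □) = (p2, □, L) → [p2]□□babba
Step 3: δ(p2, □) = (p0, b, R) → b[p0]□babba
Step 4: δ(p0, □) = (p0, b, L) → [p0]bbbabba
Step 5: δ(p0, b) = (p0, b, L) → [p0]□bbbabba

State sequence: p0 → p1 → p2 → p0 → p0 → p0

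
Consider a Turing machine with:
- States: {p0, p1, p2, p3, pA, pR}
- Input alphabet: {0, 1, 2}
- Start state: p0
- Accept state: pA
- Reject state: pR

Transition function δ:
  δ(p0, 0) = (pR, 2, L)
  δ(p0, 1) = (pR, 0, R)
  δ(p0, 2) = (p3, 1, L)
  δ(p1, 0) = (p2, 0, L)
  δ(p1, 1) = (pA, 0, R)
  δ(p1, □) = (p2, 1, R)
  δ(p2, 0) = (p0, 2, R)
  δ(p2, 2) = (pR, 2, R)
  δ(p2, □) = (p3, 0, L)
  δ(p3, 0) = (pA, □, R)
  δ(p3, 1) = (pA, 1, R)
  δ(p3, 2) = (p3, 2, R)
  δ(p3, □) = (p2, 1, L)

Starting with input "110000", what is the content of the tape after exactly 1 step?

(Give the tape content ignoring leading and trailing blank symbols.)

Execution trace:
Initial: [p0]110000
Step 1: δ(p0, 1) = (pR, 0, R) → 0[pR]10000

The machine reaches the reject state pR and halts.

After 1 step, the tape (ignoring leading/trailing blanks) is: 010000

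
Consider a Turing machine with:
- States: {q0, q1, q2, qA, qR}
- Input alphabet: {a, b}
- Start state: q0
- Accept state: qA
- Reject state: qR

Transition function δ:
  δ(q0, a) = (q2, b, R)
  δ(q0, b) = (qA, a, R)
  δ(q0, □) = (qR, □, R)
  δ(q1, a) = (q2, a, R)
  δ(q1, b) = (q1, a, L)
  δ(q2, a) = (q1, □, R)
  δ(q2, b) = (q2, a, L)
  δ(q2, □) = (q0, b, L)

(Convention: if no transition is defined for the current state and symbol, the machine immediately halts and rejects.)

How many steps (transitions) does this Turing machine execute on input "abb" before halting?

Execution trace:
Initial: [q0]abb
Step 1: δ(q0, a) = (q2, b, R) → b[q2]bb
Step 2: δ(q2, b) = (q2, a, L) → [q2]bab
Step 3: δ(q2, b) = (q2, a, L) → [q2]□aab
Step 4: δ(q2, □) = (q0, b, L) → [q0]□baab
Step 5: δ(q0, □) = (qR, □, R) → □[qR]baab

The machine reaches the reject state qR and halts.

The machine executed 5 steps before halting.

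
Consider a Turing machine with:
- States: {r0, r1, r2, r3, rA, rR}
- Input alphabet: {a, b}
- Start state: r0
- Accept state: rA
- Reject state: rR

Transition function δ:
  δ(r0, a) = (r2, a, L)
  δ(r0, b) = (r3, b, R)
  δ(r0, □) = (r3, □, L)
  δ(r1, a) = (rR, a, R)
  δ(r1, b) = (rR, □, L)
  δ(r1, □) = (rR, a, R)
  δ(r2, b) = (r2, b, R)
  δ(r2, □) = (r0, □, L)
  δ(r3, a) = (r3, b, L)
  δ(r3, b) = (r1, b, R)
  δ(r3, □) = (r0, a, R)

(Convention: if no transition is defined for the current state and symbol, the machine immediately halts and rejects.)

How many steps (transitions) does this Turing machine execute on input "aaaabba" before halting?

Execution trace:
Initial: [r0]aaaabba
Step 1: δ(r0, a) = (r2, a, L) → [r2]□aaaabba
Step 2: δ(r2, □) = (r0, □, L) → [r0]□□aaaabba
Step 3: δ(r0, □) = (r3, □, L) → [r3]□□□aaaabba
Step 4: δ(r3, □) = (r0, a, R) → a[r0]□□aaaabba
Step 5: δ(r0, □) = (r3, □, L) → [r3]a□□aaaabba
Step 6: δ(r3, a) = (r3, b, L) → [r3]□b□□aaaabba
Step 7: δ(r3, □) = (r0, a, R) → a[r0]b□□aaaabba
Step 8: δ(r0, b) = (r3, b, R) → ab[r3]□□aaaabba
Step 9: δ(r3, □) = (r0, a, R) → aba[r0]□aaaabba
Step 10: δ(r0, □) = (r3, □, L) → ab[r3]a□aaaabba
Step 11: δ(r3, a) = (r3, b, L) → a[r3]bb□aaaabba
Step 12: δ(r3, b) = (r1, b, R) → ab[r1]b□aaaabba
Step 13: δ(r1, b) = (rR, □, L) → a[rR]b□□aaaabba

The machine reaches the reject state rR and halts.

The machine executed 13 steps before halting.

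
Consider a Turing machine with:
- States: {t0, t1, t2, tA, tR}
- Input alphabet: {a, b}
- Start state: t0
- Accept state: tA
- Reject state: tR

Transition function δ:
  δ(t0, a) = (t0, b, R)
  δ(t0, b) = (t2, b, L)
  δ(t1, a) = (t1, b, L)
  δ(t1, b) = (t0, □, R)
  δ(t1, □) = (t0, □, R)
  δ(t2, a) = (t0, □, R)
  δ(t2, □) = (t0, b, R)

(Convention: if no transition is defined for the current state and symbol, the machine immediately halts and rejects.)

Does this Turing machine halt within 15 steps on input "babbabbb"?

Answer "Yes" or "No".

Execution trace:
Initial: [t0]babbabbb
Step 1: δ(t0, b) = (t2, b, L) → [t2]□babbabbb
Step 2: δ(t2, □) = (t0, b, R) → b[t0]babbabbb
Step 3: δ(t0, b) = (t2, b, L) → [t2]bbabbabbb

No transition is defined for δ(t2, b). By convention the machine halts and rejects.
The machine halted after 3 steps (within the 15-step bound).

Answer: Yes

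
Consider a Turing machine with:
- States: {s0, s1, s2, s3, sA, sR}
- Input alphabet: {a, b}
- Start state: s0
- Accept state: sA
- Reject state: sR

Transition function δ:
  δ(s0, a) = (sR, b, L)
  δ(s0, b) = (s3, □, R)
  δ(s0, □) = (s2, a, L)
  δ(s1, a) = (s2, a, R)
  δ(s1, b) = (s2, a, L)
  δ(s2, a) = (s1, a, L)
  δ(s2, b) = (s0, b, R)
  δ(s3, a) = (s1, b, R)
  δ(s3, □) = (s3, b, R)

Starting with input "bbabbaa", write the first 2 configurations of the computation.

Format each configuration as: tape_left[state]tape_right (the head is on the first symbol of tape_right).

Transitions applied:
Step 1: δ(s0, b) = (s3, □, R)

The first 2 configurations are:
[s0]bbabbaa ⊢ □[s3]babbaa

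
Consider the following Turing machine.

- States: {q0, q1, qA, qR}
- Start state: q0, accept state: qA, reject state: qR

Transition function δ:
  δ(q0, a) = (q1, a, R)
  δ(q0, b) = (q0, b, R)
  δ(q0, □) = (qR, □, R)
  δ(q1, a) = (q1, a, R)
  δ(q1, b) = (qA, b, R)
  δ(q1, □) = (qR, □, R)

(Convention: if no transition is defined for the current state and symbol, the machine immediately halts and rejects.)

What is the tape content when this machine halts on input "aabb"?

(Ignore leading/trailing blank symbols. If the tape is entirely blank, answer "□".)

Execution trace:
Initial: [q0]aabb
Step 1: δ(q0, a) = (q1, a, R) → a[q1]abb
Step 2: δ(q1, a) = (q1, a, R) → aa[q1]bb
Step 3: δ(q1, b) = (qA, b, R) → aab[qA]b

The machine reaches the accept state qA and halts.

Final tape (ignoring leading/trailing blanks): aabb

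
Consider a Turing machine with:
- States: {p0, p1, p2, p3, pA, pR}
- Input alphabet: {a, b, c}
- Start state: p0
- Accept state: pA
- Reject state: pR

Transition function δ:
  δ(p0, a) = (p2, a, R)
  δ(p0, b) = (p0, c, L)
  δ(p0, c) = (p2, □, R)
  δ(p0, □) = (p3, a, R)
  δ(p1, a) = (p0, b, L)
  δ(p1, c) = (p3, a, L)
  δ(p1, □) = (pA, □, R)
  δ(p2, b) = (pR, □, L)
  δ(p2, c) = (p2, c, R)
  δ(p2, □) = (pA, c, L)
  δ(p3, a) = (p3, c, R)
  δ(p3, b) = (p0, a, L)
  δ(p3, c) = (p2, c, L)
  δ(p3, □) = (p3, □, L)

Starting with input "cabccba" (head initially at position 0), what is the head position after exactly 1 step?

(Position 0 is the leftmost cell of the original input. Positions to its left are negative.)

Execution trace (head position shown):
Step 0: [p0]cabccba  (head at position 0)
Step 1: move right → □[p2]abccba  (head at position 1)

After 1 step, the head is at position 1.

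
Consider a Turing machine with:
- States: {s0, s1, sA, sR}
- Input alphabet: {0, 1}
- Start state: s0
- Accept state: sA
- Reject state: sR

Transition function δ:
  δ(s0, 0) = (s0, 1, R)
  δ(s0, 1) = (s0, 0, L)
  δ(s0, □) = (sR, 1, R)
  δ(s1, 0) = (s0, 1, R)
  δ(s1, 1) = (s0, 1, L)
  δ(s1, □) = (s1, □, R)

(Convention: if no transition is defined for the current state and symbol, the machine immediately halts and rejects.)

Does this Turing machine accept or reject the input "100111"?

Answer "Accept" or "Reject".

Execution trace:
Initial: [s0]100111
Step 1: δ(s0, 1) = (s0, 0, L) → [s0]□000111
Step 2: δ(s0, □) = (sR, 1, R) → 1[sR]000111

The machine reaches the reject state sR and halts.

Answer: Reject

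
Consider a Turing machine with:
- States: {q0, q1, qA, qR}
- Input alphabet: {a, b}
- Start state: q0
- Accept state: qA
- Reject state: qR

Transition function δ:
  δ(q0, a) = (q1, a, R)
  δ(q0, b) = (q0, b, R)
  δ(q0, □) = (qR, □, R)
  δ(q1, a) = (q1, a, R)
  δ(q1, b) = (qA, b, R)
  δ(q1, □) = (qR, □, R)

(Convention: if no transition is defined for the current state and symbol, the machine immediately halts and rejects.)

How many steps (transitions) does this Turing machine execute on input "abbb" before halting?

Execution trace:
Initial: [q0]abbb
Step 1: δ(q0, a) = (q1, a, R) → a[q1]bbb
Step 2: δ(q1, b) = (qA, b, R) → ab[qA]bb

The machine reaches the accept state qA and halts.

The machine executed 2 steps before halting.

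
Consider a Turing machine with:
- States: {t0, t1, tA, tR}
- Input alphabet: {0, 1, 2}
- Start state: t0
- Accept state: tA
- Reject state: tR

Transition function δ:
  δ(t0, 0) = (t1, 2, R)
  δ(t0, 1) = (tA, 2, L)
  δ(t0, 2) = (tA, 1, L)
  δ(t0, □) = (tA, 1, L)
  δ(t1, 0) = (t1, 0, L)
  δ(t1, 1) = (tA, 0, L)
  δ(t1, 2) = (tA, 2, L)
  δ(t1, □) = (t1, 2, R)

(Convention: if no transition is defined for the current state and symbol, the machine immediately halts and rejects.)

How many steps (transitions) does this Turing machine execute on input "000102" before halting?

Execution trace:
Initial: [t0]000102
Step 1: δ(t0, 0) = (t1, 2, R) → 2[t1]00102
Step 2: δ(t1, 0) = (t1, 0, L) → [t1]200102
Step 3: δ(t1, 2) = (tA, 2, L) → [tA]□200102

The machine reaches the accept state tA and halts.

The machine executed 3 steps before halting.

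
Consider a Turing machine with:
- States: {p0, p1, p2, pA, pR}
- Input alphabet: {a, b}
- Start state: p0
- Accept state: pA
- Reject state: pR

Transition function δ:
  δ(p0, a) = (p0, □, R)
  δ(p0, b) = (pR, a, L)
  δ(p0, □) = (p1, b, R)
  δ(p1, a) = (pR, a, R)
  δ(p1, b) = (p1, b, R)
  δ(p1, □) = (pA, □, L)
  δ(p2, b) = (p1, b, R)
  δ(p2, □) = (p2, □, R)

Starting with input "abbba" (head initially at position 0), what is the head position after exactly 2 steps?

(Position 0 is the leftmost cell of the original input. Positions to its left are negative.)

Execution trace (head position shown):
Step 0: [p0]abbba  (head at position 0)
Step 1: move right → □[p0]bbba  (head at position 1)
Step 2: move left → [pR]□abba  (head at position 0)

After 2 steps, the head is at position 0.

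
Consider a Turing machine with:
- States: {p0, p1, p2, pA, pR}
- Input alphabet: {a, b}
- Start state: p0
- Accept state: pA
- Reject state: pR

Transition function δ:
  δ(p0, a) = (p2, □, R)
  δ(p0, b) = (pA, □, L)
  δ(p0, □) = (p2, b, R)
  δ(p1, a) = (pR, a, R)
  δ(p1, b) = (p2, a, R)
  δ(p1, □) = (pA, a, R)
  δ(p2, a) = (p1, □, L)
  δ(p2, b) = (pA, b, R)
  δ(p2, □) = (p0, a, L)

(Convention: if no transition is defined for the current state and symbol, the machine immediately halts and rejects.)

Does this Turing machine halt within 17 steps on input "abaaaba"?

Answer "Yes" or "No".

Execution trace:
Initial: [p0]abaaaba
Step 1: δ(p0, a) = (p2, □, R) → □[p2]baaaba
Step 2: δ(p2, b) = (pA, b, R) → □b[pA]aaaba

The machine reaches the accept state pA and halts.
The machine halted after 2 steps (within the 17-step bound).

Answer: Yes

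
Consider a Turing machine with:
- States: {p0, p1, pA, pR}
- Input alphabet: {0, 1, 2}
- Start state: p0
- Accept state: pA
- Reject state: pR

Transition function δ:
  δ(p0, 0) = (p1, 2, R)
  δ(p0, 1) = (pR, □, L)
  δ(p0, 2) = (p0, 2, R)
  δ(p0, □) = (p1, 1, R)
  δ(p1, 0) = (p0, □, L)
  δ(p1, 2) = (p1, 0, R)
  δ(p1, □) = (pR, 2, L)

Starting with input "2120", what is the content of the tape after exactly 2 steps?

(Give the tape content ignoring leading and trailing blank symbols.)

Execution trace:
Initial: [p0]2120
Step 1: δ(p0, 2) = (p0, 2, R) → 2[p0]120
Step 2: δ(p0, 1) = (pR, □, L) → [pR]2□20

The machine reaches the reject state pR and halts.

After 2 steps, the tape (ignoring leading/trailing blanks) is: 2□20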